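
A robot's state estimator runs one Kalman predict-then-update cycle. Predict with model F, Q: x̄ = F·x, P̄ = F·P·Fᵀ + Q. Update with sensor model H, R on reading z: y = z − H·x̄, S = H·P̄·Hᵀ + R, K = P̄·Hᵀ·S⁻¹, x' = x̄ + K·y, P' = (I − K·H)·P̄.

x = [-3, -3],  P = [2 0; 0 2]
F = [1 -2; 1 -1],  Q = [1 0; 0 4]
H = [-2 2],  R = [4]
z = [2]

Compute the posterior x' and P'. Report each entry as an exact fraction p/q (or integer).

x̄ = F·x = [3, 0]
P̄ = F·P·Fᵀ + Q = [11 6; 6 8]
y = z − H·x̄ = [8]
S = H·P̄·Hᵀ + R = [32]
K = P̄·Hᵀ·S⁻¹ = [-5/16; 1/8]
x' = x̄ + K·y = [1/2, 1]
P' = (I − K·H)·P̄ = [63/8 29/4; 29/4 15/2]

x' = [1/2, 1]
P' = [63/8 29/4; 29/4 15/2]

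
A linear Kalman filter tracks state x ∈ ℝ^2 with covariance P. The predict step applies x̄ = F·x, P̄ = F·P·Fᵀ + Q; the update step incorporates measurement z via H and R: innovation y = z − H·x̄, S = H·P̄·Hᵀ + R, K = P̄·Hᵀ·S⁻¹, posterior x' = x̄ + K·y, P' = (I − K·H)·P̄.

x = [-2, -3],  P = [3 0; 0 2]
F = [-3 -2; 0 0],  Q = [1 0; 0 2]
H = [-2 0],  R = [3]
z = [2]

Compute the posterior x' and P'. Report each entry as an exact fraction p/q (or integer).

x' = [-36/49, 0]
P' = [36/49 0; 0 2]

x̄ = F·x = [12, 0]
P̄ = F·P·Fᵀ + Q = [36 0; 0 2]
y = z − H·x̄ = [26]
S = H·P̄·Hᵀ + R = [147]
K = P̄·Hᵀ·S⁻¹ = [-24/49; 0]
x' = x̄ + K·y = [-36/49, 0]
P' = (I − K·H)·P̄ = [36/49 0; 0 2]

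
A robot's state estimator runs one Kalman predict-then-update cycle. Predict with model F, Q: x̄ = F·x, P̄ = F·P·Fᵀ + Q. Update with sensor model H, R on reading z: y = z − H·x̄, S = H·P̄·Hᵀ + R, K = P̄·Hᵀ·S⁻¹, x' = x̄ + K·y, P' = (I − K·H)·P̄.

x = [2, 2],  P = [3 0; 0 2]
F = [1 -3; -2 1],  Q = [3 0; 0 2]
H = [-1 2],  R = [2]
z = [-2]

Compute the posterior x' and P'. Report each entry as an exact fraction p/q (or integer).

x̄ = F·x = [-4, -2]
P̄ = F·P·Fᵀ + Q = [24 -12; -12 16]
y = z − H·x̄ = [-2]
S = H·P̄·Hᵀ + R = [138]
K = P̄·Hᵀ·S⁻¹ = [-8/23; 22/69]
x' = x̄ + K·y = [-76/23, -182/69]
P' = (I − K·H)·P̄ = [168/23 76/23; 76/23 136/69]

x' = [-76/23, -182/69]
P' = [168/23 76/23; 76/23 136/69]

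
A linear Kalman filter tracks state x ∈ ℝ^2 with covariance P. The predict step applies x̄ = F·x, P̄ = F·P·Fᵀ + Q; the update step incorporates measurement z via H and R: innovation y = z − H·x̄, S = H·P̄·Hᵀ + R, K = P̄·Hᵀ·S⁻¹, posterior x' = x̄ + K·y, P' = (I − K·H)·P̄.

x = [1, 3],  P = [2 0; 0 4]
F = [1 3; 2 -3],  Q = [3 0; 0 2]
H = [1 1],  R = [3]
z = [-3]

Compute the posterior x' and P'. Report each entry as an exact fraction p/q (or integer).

x̄ = F·x = [10, -7]
P̄ = F·P·Fᵀ + Q = [41 -32; -32 46]
y = z − H·x̄ = [-6]
S = H·P̄·Hᵀ + R = [26]
K = P̄·Hᵀ·S⁻¹ = [9/26; 7/13]
x' = x̄ + K·y = [103/13, -133/13]
P' = (I − K·H)·P̄ = [985/26 -479/13; -479/13 500/13]

x' = [103/13, -133/13]
P' = [985/26 -479/13; -479/13 500/13]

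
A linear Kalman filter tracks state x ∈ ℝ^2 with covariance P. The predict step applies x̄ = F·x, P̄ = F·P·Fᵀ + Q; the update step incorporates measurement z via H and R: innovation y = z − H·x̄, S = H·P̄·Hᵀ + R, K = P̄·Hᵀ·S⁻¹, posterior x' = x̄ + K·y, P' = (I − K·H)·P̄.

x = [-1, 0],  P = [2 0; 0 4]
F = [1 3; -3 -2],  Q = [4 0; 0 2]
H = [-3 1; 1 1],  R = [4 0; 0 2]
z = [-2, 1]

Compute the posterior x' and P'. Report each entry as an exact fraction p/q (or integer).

x̄ = F·x = [-1, 3]
P̄ = F·P·Fᵀ + Q = [42 -30; -30 36]
y = z − H·x̄ = [-8, -1]
S = H·P̄·Hᵀ + R = [598 -30; -30 20]
K = P̄·Hᵀ·S⁻¹ = [-138/553 624/2765; 135/553 1842/2765]
x' = x̄ + K·y = [2131/2765, 1053/2765]
P' = (I − K·H)·P̄ = [1002/2765 246/2765; 246/2765 3438/2765]

x' = [2131/2765, 1053/2765]
P' = [1002/2765 246/2765; 246/2765 3438/2765]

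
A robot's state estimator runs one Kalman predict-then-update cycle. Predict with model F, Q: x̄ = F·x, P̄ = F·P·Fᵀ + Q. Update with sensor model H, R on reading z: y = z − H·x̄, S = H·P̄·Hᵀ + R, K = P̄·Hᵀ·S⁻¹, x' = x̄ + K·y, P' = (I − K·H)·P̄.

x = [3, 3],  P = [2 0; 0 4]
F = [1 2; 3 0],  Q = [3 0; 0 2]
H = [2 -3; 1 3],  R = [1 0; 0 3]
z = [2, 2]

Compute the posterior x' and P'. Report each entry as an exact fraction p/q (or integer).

x' = [8047/5320, 869/2660]
P' = [4629/10640 963/5320; 963/5320 421/2660]

x̄ = F·x = [9, 9]
P̄ = F·P·Fᵀ + Q = [21 6; 6 20]
y = z − H·x̄ = [11, -34]
S = H·P̄·Hᵀ + R = [193 -120; -120 240]
K = P̄·Hᵀ·S⁻¹ = [87/266 3469/10640; -15/133 1163/5320]
x' = x̄ + K·y = [8047/5320, 869/2660]
P' = (I − K·H)·P̄ = [4629/10640 963/5320; 963/5320 421/2660]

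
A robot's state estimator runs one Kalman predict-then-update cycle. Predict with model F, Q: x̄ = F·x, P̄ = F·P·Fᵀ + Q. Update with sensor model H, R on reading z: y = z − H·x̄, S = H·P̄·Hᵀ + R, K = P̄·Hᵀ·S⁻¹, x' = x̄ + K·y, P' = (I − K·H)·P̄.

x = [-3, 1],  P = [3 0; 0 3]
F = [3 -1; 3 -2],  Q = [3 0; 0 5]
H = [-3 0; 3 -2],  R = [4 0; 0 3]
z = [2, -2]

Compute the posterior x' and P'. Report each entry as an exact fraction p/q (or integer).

x' = [-11714/14279, -4741/14279]
P' = [6204/14279 9108/14279; 9108/14279 23397/14279]

x̄ = F·x = [-10, -11]
P̄ = F·P·Fᵀ + Q = [33 33; 33 44]
y = z − H·x̄ = [-28, 6]
S = H·P̄·Hᵀ + R = [301 -99; -99 80]
K = P̄·Hᵀ·S⁻¹ = [-4653/14279 132/14279; -6831/14279 -6490/14279]
x' = x̄ + K·y = [-11714/14279, -4741/14279]
P' = (I − K·H)·P̄ = [6204/14279 9108/14279; 9108/14279 23397/14279]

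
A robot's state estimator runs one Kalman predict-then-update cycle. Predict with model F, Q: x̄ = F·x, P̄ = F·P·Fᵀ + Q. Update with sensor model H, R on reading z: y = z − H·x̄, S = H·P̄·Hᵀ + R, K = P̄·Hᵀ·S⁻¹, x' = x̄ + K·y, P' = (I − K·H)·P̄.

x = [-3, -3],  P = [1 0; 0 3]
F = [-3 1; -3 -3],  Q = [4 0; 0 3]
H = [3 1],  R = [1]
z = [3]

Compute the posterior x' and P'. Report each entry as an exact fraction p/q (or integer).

x' = [-60/23, 2025/184]
P' = [80/23 -234/23; -234/23 5655/184]

x̄ = F·x = [6, 18]
P̄ = F·P·Fᵀ + Q = [16 0; 0 39]
y = z − H·x̄ = [-33]
S = H·P̄·Hᵀ + R = [184]
K = P̄·Hᵀ·S⁻¹ = [6/23; 39/184]
x' = x̄ + K·y = [-60/23, 2025/184]
P' = (I − K·H)·P̄ = [80/23 -234/23; -234/23 5655/184]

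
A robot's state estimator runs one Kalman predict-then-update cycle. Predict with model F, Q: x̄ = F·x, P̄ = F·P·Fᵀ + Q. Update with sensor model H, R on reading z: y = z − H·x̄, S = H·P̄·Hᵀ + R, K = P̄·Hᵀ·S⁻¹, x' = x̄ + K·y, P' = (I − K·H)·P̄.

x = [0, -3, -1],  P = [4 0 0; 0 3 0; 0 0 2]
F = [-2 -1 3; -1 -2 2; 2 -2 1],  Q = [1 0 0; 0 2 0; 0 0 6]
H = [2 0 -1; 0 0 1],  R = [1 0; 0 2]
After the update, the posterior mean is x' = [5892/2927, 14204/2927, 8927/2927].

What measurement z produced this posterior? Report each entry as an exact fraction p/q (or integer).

z = [1, 3]

x̄ = F·x = [0, 4, 5]
P̄ = F·P·Fᵀ + Q = [38 26 -4; 26 26 8; -4 8 36]
S = H·P̄·Hᵀ + R = [205 -44; -44 38]
K = P̄·Hᵀ·S⁻¹ = [1432/2927 1350/2927; 1012/2927 1788/2927; -44/2927 2722/2927]
x' − x̄ = [5892/2927, 2496/2927, -5708/2927] = K·y
y = (KᵀK)⁻¹·Kᵀ·(x' − x̄) = [6, -2]
z = y + H·x̄ = [6, -2] + [-5, 5] = [1, 3]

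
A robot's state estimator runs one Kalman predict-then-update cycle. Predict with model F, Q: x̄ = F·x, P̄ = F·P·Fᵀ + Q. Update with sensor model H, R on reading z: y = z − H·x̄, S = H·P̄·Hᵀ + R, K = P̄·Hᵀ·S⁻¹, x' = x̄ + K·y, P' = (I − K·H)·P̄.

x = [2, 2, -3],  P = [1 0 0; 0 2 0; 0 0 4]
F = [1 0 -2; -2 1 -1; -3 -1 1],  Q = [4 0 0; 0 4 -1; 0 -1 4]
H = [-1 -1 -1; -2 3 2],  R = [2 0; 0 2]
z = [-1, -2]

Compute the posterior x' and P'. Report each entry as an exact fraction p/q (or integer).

x̄ = F·x = [8, 1, -11]
P̄ = F·P·Fᵀ + Q = [21 6 -11; 6 14 -1; -11 -1 19]
y = z − H·x̄ = [-3, 33]
S = H·P̄·Hᵀ + R = [44 -39; -39 292]
K = P̄·Hᵀ·S⁻¹ = [-6466/11327 -2648/11327; -4456/11327 491/11327; 179/11327 2235/11327]
x' = x̄ + K·y = [22630/11327, 40898/11327, -51379/11327]
P' = (I − K·H)·P̄ = [12603/11327 19252/11327 -18923/11327; 19252/11327 60166/11327 -70506/11327; -18923/11327 -70506/11327 89071/11327]

x' = [22630/11327, 40898/11327, -51379/11327]
P' = [12603/11327 19252/11327 -18923/11327; 19252/11327 60166/11327 -70506/11327; -18923/11327 -70506/11327 89071/11327]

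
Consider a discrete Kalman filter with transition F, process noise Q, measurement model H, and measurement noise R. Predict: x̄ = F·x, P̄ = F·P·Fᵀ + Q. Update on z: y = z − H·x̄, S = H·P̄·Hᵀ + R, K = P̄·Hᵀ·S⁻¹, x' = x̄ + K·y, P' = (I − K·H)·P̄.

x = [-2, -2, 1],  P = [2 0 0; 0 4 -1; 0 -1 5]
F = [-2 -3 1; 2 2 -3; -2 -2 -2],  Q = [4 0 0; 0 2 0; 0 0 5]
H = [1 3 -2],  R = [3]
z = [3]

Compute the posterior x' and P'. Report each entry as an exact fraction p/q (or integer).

x' = [-32/505, 1216/505, 1106/505]
P' = [6994/505 -1657/505 1238/505; -1657/505 8426/505 11536/505; 1238/505 11536/505 18001/505]

x̄ = F·x = [11, -11, 6]
P̄ = F·P·Fᵀ + Q = [59 -58 18; -58 83 4; 18 4 41]
y = z − H·x̄ = [37]
S = H·P̄·Hᵀ + R = [505]
K = P̄·Hᵀ·S⁻¹ = [-151/505; 183/505; -52/505]
x' = x̄ + K·y = [-32/505, 1216/505, 1106/505]
P' = (I − K·H)·P̄ = [6994/505 -1657/505 1238/505; -1657/505 8426/505 11536/505; 1238/505 11536/505 18001/505]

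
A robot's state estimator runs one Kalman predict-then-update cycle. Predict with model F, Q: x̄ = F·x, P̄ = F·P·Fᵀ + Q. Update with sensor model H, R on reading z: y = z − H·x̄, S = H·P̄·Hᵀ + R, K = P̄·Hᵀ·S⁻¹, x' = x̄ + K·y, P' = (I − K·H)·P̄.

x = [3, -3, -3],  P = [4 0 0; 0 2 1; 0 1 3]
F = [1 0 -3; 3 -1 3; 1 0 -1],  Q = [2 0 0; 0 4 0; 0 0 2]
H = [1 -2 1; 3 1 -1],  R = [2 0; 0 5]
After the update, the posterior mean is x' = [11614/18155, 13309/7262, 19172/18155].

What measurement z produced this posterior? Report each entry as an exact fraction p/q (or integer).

z = [-2, 2]

x̄ = F·x = [12, 3, 6]
P̄ = F·P·Fᵀ + Q = [33 -12 13; -12 63 4; 13 4 9]
S = H·P̄·Hᵀ + R = [354 62; 62 216]
K = P̄·Hᵀ·S⁻¹ = [2633/18155 5464/18155; -3037/7262 1645/7262; 229/18155 2792/18155]
x' − x̄ = [-206246/18155, -8477/7262, -89758/18155] = K·y
y = (KᵀK)⁻¹·Kᵀ·(x' − x̄) = [-14, -31]
z = y + H·x̄ = [-14, -31] + [12, 33] = [-2, 2]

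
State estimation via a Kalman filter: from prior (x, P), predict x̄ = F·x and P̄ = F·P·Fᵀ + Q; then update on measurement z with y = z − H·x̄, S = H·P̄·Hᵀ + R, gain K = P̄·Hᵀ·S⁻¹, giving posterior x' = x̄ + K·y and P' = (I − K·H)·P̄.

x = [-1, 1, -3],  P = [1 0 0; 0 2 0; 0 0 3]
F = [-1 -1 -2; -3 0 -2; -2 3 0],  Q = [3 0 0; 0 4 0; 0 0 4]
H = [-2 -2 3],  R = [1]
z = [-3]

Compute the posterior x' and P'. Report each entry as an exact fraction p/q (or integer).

x̄ = F·x = [6, 9, 5]
P̄ = F·P·Fᵀ + Q = [18 15 -4; 15 25 6; -4 6 26]
y = z − H·x̄ = [12]
S = H·P̄·Hᵀ + R = [503]
K = P̄·Hᵀ·S⁻¹ = [-78/503; -62/503; 74/503]
x' = x̄ + K·y = [2082/503, 3783/503, 3403/503]
P' = (I − K·H)·P̄ = [2970/503 2709/503 3760/503; 2709/503 8731/503 7606/503; 3760/503 7606/503 7602/503]

x' = [2082/503, 3783/503, 3403/503]
P' = [2970/503 2709/503 3760/503; 2709/503 8731/503 7606/503; 3760/503 7606/503 7602/503]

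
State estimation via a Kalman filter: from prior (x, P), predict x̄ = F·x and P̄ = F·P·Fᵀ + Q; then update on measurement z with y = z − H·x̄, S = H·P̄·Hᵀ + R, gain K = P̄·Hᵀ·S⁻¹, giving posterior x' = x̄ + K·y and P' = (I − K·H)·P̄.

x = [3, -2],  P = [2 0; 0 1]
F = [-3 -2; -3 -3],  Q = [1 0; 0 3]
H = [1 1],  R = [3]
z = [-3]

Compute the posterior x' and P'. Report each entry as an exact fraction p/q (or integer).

x̄ = F·x = [-5, -3]
P̄ = F·P·Fᵀ + Q = [23 24; 24 30]
y = z − H·x̄ = [5]
S = H·P̄·Hᵀ + R = [104]
K = P̄·Hᵀ·S⁻¹ = [47/104; 27/52]
x' = x̄ + K·y = [-285/104, -21/52]
P' = (I − K·H)·P̄ = [183/104 -21/52; -21/52 51/26]

x' = [-285/104, -21/52]
P' = [183/104 -21/52; -21/52 51/26]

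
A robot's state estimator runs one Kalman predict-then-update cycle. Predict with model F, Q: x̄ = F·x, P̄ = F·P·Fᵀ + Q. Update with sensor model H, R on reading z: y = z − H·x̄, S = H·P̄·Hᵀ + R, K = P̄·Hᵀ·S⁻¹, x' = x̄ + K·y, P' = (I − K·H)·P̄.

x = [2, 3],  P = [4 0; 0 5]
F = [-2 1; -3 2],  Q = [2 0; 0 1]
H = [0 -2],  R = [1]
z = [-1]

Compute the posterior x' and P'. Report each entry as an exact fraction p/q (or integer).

x̄ = F·x = [-1, 0]
P̄ = F·P·Fᵀ + Q = [23 34; 34 57]
y = z − H·x̄ = [-1]
S = H·P̄·Hᵀ + R = [229]
K = P̄·Hᵀ·S⁻¹ = [-68/229; -114/229]
x' = x̄ + K·y = [-161/229, 114/229]
P' = (I − K·H)·P̄ = [643/229 34/229; 34/229 57/229]

x' = [-161/229, 114/229]
P' = [643/229 34/229; 34/229 57/229]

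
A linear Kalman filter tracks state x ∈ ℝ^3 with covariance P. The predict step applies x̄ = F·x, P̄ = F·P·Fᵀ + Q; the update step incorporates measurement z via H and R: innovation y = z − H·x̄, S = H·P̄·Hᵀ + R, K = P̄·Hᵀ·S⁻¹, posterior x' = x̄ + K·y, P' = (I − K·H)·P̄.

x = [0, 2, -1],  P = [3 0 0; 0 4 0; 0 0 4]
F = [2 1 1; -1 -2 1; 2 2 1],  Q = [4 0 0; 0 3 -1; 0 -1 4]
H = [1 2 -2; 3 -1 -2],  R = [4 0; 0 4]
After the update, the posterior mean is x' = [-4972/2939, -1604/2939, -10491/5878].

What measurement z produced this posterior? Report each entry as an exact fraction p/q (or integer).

z = [1, -1]

x̄ = F·x = [1, -5, 3]
P̄ = F·P·Fᵀ + Q = [24 -10 24; -10 26 -19; 24 -19 36]
S = H·P̄·Hᵀ + R = [292 -40; -40 86]
K = P̄·Hᵀ·S⁻¹ = [-303/2939 1021/2939; 770/2939 -257/2939; -1659/5878 527/5878]
x' − x̄ = [-7911/2939, 13091/2939, -28125/5878] = K·y
y = (KᵀK)⁻¹·Kᵀ·(x' − x̄) = [16, -3]
z = y + H·x̄ = [16, -3] + [-15, 2] = [1, -1]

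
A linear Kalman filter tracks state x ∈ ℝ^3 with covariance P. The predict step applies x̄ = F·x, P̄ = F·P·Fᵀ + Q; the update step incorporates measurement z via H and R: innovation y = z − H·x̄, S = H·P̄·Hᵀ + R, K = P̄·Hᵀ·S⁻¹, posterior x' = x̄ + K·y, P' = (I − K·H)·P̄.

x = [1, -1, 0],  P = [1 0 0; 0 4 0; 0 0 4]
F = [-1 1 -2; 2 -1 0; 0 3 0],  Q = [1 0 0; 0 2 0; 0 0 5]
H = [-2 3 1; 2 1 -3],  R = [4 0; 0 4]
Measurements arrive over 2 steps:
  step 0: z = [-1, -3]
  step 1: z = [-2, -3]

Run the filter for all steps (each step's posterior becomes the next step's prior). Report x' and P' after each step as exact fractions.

step 0: x̄ = F·x = [-2, 3, -3]
step 0: P̄ = F·P·Fᵀ + Q = [22 -6 12; -6 10 -12; 12 -12 41]
step 0: y = z − H·x̄ = [-11, -11]
step 0: S = H·P̄·Hᵀ + R = [175 -13; -13 375]
step 0: K = P̄·Hᵀ·S⁻¹ = [-4681/16364 -75/16364; 2923/16364 1585/16364; -1071/8182 -2459/8182]
step 0: x' = x̄ + K·y = [4897/4091, -124/4091, 7142/4091]
step 0: P' = (I − K·H)·P̄ = [31527/4091 11199/4091 24776/4091; 11199/4091 5515/4091 8776/4091; 24776/4091 8776/4091 21082/4091]
step 1: x̄ = F·x = [-19305/4091, 9918/4091, -372/4091]
step 1: P̄ = F·P·Fᵀ + Q = [167063/4091 -116524/4091 -69708/4091; -116524/4091 95009/4091 50649/4091; -69708/4091 50649/4091 70090/4091]
step 1: y = z − H·x̄ = [-76174/4091, 15303/4091]
step 1: S = H·P̄·Hᵀ + R = [3590801/4091 -2022447/4091; -2022447/4091 1476941/4091]
step 1: K = P̄·Hᵀ·S⁻¹ = [-15259441/74132813 523371/74132813; 30981481/148265626 13313631/148265626; -8670463/148265626 -41892303/148265626]
step 1: x' = x̄ + K·y = [-63737998/74132813, -167623163/148265626, -8743309/148265626]
step 1: P' = (I − K·H)·P̄ = [162542097/74132813 46914858/74132813 123301856/74132813; 46914858/74132813 40017558/74132813 35740004/74132813; 123301856/74132813 35740004/74132813 122042774/74132813]

step 0: x' = [4897/4091, -124/4091, 7142/4091], P' = [31527/4091 11199/4091 24776/4091; 11199/4091 5515/4091 8776/4091; 24776/4091 8776/4091 21082/4091]
step 1: x' = [-63737998/74132813, -167623163/148265626, -8743309/148265626], P' = [162542097/74132813 46914858/74132813 123301856/74132813; 46914858/74132813 40017558/74132813 35740004/74132813; 123301856/74132813 35740004/74132813 122042774/74132813]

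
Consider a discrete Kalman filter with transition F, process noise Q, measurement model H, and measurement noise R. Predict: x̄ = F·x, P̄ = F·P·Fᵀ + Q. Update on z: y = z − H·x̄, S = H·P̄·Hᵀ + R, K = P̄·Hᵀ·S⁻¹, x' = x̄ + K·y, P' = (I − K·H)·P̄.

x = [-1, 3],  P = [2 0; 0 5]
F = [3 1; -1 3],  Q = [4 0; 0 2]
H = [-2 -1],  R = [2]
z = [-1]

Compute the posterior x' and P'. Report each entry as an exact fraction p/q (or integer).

x̄ = F·x = [0, 10]
P̄ = F·P·Fᵀ + Q = [27 9; 9 49]
y = z − H·x̄ = [9]
S = H·P̄·Hᵀ + R = [195]
K = P̄·Hᵀ·S⁻¹ = [-21/65; -67/195]
x' = x̄ + K·y = [-189/65, 449/65]
P' = (I − K·H)·P̄ = [432/65 -822/65; -822/65 5066/195]

x' = [-189/65, 449/65]
P' = [432/65 -822/65; -822/65 5066/195]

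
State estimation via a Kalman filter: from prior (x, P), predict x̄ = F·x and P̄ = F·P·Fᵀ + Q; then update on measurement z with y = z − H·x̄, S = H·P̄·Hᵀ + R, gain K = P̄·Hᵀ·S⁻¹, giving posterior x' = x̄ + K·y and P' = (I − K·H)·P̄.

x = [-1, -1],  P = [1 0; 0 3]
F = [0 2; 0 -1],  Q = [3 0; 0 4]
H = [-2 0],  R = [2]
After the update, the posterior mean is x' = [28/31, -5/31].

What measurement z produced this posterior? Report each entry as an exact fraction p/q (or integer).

x̄ = F·x = [-2, 1]
P̄ = F·P·Fᵀ + Q = [15 -6; -6 7]
S = H·P̄·Hᵀ + R = [62]
K = P̄·Hᵀ·S⁻¹ = [-15/31; 6/31]
x' − x̄ = [90/31, -36/31] = K·y
y = (KᵀK)⁻¹·Kᵀ·(x' − x̄) = [-6]
z = y + H·x̄ = [-6] + [4] = [-2]

z = [-2]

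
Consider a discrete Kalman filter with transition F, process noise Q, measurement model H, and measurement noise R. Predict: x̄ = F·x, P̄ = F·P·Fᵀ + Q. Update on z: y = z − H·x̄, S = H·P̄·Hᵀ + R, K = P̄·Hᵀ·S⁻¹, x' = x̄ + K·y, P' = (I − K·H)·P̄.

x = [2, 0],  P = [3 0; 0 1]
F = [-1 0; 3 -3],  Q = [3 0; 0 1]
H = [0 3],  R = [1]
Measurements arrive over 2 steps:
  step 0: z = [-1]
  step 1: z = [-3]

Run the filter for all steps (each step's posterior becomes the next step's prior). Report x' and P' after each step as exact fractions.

step 0: x̄ = F·x = [-2, 6]
step 0: P̄ = F·P·Fᵀ + Q = [6 -9; -9 37]
step 0: y = z − H·x̄ = [-19]
step 0: S = H·P̄·Hᵀ + R = [334]
step 0: K = P̄·Hᵀ·S⁻¹ = [-27/334; 111/334]
step 0: x' = x̄ + K·y = [-155/334, -105/334]
step 0: P' = (I − K·H)·P̄ = [1275/334 -9/334; -9/334 37/334]
step 1: x̄ = F·x = [155/334, -75/167]
step 1: P̄ = F·P·Fᵀ + Q = [2277/334 -1926/167; -1926/167 6152/167]
step 1: y = z − H·x̄ = [-276/167]
step 1: S = H·P̄·Hᵀ + R = [55535/167]
step 1: K = P̄·Hᵀ·S⁻¹ = [-5778/55535; 18456/55535]
step 1: x' = x̄ + K·y = [70643/111070, -55443/55535]
step 1: P' = (I − K·H)·P̄ = [357381/111070 -1926/55535; -1926/55535 6152/55535]

step 0: x' = [-155/334, -105/334], P' = [1275/334 -9/334; -9/334 37/334]
step 1: x' = [70643/111070, -55443/55535], P' = [357381/111070 -1926/55535; -1926/55535 6152/55535]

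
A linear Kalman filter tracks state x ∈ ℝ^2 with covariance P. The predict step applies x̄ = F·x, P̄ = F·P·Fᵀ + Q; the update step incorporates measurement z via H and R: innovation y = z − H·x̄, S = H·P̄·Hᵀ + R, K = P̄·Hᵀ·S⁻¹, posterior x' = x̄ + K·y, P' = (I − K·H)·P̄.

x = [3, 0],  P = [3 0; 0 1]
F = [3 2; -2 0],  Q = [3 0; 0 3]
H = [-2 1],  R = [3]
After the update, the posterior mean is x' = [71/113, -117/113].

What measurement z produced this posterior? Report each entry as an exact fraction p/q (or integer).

z = [-2]

x̄ = F·x = [9, -6]
P̄ = F·P·Fᵀ + Q = [34 -18; -18 15]
S = H·P̄·Hᵀ + R = [226]
K = P̄·Hᵀ·S⁻¹ = [-43/113; 51/226]
x' − x̄ = [-946/113, 561/113] = K·y
y = (KᵀK)⁻¹·Kᵀ·(x' − x̄) = [22]
z = y + H·x̄ = [22] + [-24] = [-2]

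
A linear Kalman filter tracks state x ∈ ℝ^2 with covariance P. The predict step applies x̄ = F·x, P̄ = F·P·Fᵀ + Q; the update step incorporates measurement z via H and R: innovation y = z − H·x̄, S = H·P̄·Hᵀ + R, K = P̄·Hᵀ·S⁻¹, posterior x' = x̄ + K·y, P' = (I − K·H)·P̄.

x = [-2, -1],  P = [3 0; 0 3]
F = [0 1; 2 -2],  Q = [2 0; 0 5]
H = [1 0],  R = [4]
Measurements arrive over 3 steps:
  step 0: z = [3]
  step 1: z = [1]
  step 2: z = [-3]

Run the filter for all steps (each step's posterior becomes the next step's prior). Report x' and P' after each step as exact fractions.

step 0: x̄ = F·x = [-1, -2]
step 0: P̄ = F·P·Fᵀ + Q = [5 -6; -6 29]
step 0: y = z − H·x̄ = [4]
step 0: S = H·P̄·Hᵀ + R = [9]
step 0: K = P̄·Hᵀ·S⁻¹ = [5/9; -2/3]
step 0: x' = x̄ + K·y = [11/9, -14/3]
step 0: P' = (I − K·H)·P̄ = [20/9 -8/3; -8/3 25]
step 1: x̄ = F·x = [-14/3, 106/9]
step 1: P̄ = F·P·Fᵀ + Q = [27 -166/3; -166/3 1217/9]
step 1: y = z − H·x̄ = [17/3]
step 1: S = H·P̄·Hᵀ + R = [31]
step 1: K = P̄·Hᵀ·S⁻¹ = [27/31; -166/93]
step 1: x' = x̄ + K·y = [25/93, 464/279]
step 1: P' = (I − K·H)·P̄ = [108/31 -664/93; -664/93 10171/279]
step 2: x̄ = F·x = [464/279, -778/279]
step 2: P̄ = F·P·Fᵀ + Q = [10729/279 -24326/279; -24326/279 61903/279]
step 2: y = z − H·x̄ = [-1301/279]
step 2: S = H·P̄·Hᵀ + R = [11845/279]
step 2: K = P̄·Hᵀ·S⁻¹ = [10729/11845; -24326/11845]
step 2: x' = x̄ + K·y = [-30331/11845, 80404/11845]
step 2: P' = (I − K·H)·P̄ = [42916/11845 -97304/11845; -97304/11845 507121/11845]

step 0: x' = [11/9, -14/3], P' = [20/9 -8/3; -8/3 25]
step 1: x' = [25/93, 464/279], P' = [108/31 -664/93; -664/93 10171/279]
step 2: x' = [-30331/11845, 80404/11845], P' = [42916/11845 -97304/11845; -97304/11845 507121/11845]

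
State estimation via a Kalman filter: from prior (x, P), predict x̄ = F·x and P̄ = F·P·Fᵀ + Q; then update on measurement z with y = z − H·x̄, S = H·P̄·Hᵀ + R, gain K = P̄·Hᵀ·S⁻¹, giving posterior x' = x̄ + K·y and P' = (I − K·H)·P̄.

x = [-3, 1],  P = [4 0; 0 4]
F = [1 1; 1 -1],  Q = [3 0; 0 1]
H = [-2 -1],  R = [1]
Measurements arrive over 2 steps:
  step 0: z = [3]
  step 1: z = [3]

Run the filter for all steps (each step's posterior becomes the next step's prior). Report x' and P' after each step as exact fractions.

step 0: x' = [1/27, -19/6], P' = [55/27 -11/3; -11/3 15/2]
step 1: x' = [-2999/963, 3106/963], P' = [3691/963 -7115/963; -7115/963 14605/963]

step 0: x̄ = F·x = [-2, -4]
step 0: P̄ = F·P·Fᵀ + Q = [11 0; 0 9]
step 0: y = z − H·x̄ = [-5]
step 0: S = H·P̄·Hᵀ + R = [54]
step 0: K = P̄·Hᵀ·S⁻¹ = [-11/27; -1/6]
step 0: x' = x̄ + K·y = [1/27, -19/6]
step 0: P' = (I − K·H)·P̄ = [55/27 -11/3; -11/3 15/2]
step 1: x̄ = F·x = [-169/54, 173/54]
step 1: P̄ = F·P·Fᵀ + Q = [281/54 -295/54; -295/54 965/54]
step 1: y = z − H·x̄ = [-1/18]
step 1: S = H·P̄·Hᵀ + R = [107/6]
step 1: K = P̄·Hᵀ·S⁻¹ = [-89/321; -125/321]
step 1: x' = x̄ + K·y = [-2999/963, 3106/963]
step 1: P' = (I − K·H)·P̄ = [3691/963 -7115/963; -7115/963 14605/963]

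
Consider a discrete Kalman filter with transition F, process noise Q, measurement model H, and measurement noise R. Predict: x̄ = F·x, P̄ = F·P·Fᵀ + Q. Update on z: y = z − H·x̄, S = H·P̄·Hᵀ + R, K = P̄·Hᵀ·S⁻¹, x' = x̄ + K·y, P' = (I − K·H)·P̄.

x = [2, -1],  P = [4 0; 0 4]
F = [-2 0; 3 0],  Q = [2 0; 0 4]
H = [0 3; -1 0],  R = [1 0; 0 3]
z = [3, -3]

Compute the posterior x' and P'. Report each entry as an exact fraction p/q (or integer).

x̄ = F·x = [-4, 6]
P̄ = F·P·Fᵀ + Q = [18 -24; -24 40]
y = z − H·x̄ = [-15, -7]
S = H·P̄·Hᵀ + R = [361 72; 72 21]
K = P̄·Hᵀ·S⁻¹ = [-72/799 -438/799; 264/799 8/799]
x' = x̄ + K·y = [950/799, 778/799]
P' = (I − K·H)·P̄ = [1314/799 -24/799; -24/799 88/799]

x' = [950/799, 778/799]
P' = [1314/799 -24/799; -24/799 88/799]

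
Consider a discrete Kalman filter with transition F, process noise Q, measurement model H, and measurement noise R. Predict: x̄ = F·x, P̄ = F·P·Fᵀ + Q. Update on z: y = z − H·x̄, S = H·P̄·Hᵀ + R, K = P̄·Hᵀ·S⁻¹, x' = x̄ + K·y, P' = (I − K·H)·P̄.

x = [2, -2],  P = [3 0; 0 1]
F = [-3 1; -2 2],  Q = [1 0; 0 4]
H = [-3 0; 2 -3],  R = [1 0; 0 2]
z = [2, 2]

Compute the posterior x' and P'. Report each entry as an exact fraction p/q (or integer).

x̄ = F·x = [-8, -8]
P̄ = F·P·Fᵀ + Q = [29 20; 20 20]
y = z − H·x̄ = [-22, -6]
S = H·P̄·Hᵀ + R = [262 6; 6 58]
K = P̄·Hᵀ·S⁻¹ = [-2517/7580 -1/7580; -84/379 -122/379]
x' = x̄ + K·y = [-263/379, -452/379]
P' = (I − K·H)·P̄ = [839/7580 28/379; 28/379 100/379]

x' = [-263/379, -452/379]
P' = [839/7580 28/379; 28/379 100/379]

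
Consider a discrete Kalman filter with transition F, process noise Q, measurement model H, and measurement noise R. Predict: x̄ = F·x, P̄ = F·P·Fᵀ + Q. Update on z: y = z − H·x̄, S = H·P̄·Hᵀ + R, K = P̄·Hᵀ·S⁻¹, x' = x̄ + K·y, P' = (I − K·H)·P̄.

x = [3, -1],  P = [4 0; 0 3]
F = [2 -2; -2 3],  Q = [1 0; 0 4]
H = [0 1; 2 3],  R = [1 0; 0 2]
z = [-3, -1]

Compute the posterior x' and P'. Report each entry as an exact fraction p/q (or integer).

x' = [856/211, -3233/1055]
P' = [467/211 -262/211; -262/211 922/1055]

x̄ = F·x = [8, -9]
P̄ = F·P·Fᵀ + Q = [29 -34; -34 47]
y = z − H·x̄ = [6, 10]
S = H·P̄·Hᵀ + R = [48 73; 73 133]
K = P̄·Hᵀ·S⁻¹ = [-262/211 74/211; 922/1055 73/1055]
x' = x̄ + K·y = [856/211, -3233/1055]
P' = (I − K·H)·P̄ = [467/211 -262/211; -262/211 922/1055]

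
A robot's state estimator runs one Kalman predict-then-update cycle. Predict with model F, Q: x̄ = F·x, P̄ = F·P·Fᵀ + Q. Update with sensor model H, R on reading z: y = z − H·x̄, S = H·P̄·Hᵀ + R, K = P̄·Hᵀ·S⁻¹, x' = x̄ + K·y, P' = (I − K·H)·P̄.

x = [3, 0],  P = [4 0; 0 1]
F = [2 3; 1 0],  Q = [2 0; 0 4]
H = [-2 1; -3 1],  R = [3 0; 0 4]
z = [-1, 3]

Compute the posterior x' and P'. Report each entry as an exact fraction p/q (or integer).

x' = [-280/1109, 383/1109]
P' = [1388/1109 2680/1109; 2680/1109 6632/1109]

x̄ = F·x = [6, 3]
P̄ = F·P·Fᵀ + Q = [27 8; 8 8]
y = z − H·x̄ = [8, 18]
S = H·P̄·Hᵀ + R = [87 130; 130 207]
K = P̄·Hᵀ·S⁻¹ = [-32/1109 -371/1109; 424/1109 -352/1109]
x' = x̄ + K·y = [-280/1109, 383/1109]
P' = (I − K·H)·P̄ = [1388/1109 2680/1109; 2680/1109 6632/1109]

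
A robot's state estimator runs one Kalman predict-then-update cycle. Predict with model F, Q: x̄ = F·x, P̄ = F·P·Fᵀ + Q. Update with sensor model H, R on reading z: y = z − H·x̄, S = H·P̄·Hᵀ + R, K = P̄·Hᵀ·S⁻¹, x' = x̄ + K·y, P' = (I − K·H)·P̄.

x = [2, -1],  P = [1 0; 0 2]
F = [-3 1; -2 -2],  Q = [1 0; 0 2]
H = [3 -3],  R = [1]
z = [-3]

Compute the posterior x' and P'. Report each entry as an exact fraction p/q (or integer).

x̄ = F·x = [-7, -2]
P̄ = F·P·Fᵀ + Q = [12 2; 2 14]
y = z − H·x̄ = [12]
S = H·P̄·Hᵀ + R = [199]
K = P̄·Hᵀ·S⁻¹ = [30/199; -36/199]
x' = x̄ + K·y = [-1033/199, -830/199]
P' = (I − K·H)·P̄ = [1488/199 1478/199; 1478/199 1490/199]

x' = [-1033/199, -830/199]
P' = [1488/199 1478/199; 1478/199 1490/199]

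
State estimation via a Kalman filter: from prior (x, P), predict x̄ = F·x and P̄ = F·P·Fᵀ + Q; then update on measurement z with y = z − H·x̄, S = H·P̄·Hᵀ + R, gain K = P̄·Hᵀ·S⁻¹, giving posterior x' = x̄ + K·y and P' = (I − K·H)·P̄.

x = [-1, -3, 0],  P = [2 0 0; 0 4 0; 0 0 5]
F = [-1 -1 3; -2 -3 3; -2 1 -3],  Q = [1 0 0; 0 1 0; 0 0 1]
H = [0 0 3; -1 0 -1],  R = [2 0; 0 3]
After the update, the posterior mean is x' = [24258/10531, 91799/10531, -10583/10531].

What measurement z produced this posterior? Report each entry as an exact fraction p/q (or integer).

z = [-3, -1]

x̄ = F·x = [4, 11, -1]
P̄ = F·P·Fᵀ + Q = [52 61 -45; 61 90 -49; -45 -49 58]
S = H·P̄·Hᵀ + R = [524 -39; -39 23]
K = P̄·Hᵀ·S⁻¹ = [-3378/10531 -8933/10531; -3849/10531 -12021/10531; 3495/10531 -26/10531]
x' − x̄ = [-17866/10531, -24042/10531, -52/10531] = K·y
y = (KᵀK)⁻¹·Kᵀ·(x' − x̄) = [0, 2]
z = y + H·x̄ = [0, 2] + [-3, -3] = [-3, -1]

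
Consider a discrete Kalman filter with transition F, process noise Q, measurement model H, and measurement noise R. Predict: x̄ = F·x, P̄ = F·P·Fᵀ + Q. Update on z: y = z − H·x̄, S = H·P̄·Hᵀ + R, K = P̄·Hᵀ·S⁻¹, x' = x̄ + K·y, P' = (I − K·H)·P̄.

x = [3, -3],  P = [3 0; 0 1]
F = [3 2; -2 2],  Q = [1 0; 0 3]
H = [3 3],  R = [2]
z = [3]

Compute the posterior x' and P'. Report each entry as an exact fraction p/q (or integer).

x̄ = F·x = [3, -12]
P̄ = F·P·Fᵀ + Q = [32 -14; -14 19]
y = z − H·x̄ = [30]
S = H·P̄·Hᵀ + R = [209]
K = P̄·Hᵀ·S⁻¹ = [54/209; 15/209]
x' = x̄ + K·y = [2247/209, -2058/209]
P' = (I − K·H)·P̄ = [3772/209 -3736/209; -3736/209 3746/209]

x' = [2247/209, -2058/209]
P' = [3772/209 -3736/209; -3736/209 3746/209]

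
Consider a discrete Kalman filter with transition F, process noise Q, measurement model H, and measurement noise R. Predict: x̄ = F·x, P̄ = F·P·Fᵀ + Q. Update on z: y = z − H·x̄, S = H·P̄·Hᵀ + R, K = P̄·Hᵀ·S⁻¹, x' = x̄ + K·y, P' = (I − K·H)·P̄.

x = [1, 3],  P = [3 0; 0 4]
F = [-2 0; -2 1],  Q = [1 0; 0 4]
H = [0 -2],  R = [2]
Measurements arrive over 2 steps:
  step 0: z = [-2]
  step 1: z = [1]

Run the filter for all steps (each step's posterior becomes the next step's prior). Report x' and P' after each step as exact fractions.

step 0: x' = [-2, 1], P' = [245/41 12/41; 12/41 20/41]
step 1: x' = [-1424/2273, -911/2273], P' = [12021/2273 956/2273; 956/2273 1116/2273]

step 0: x̄ = F·x = [-2, 1]
step 0: P̄ = F·P·Fᵀ + Q = [13 12; 12 20]
step 0: y = z − H·x̄ = [0]
step 0: S = H·P̄·Hᵀ + R = [82]
step 0: K = P̄·Hᵀ·S⁻¹ = [-12/41; -20/41]
step 0: x' = x̄ + K·y = [-2, 1]
step 0: P' = (I − K·H)·P̄ = [245/41 12/41; 12/41 20/41]
step 1: x̄ = F·x = [4, 5]
step 1: P̄ = F·P·Fᵀ + Q = [1021/41 956/41; 956/41 1116/41]
step 1: y = z − H·x̄ = [11]
step 1: S = H·P̄·Hᵀ + R = [4546/41]
step 1: K = P̄·Hᵀ·S⁻¹ = [-956/2273; -1116/2273]
step 1: x' = x̄ + K·y = [-1424/2273, -911/2273]
step 1: P' = (I − K·H)·P̄ = [12021/2273 956/2273; 956/2273 1116/2273]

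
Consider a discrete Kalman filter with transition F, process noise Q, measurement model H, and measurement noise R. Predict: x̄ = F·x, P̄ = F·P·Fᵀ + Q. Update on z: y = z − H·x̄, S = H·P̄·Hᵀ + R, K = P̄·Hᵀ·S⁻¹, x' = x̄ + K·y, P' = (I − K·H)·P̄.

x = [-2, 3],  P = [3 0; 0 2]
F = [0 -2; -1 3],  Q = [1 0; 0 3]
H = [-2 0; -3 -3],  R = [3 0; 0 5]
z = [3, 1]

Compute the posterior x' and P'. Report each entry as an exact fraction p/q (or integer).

x̄ = F·x = [-6, 11]
P̄ = F·P·Fᵀ + Q = [9 -12; -12 24]
y = z − H·x̄ = [-9, 16]
S = H·P̄·Hᵀ + R = [39 -18; -18 86]
K = P̄·Hᵀ·S⁻¹ = [-231/505 9/1010; 236/505 -162/505]
x' = x̄ + K·y = [-879/505, 839/505]
P' = (I − K·H)·P̄ = [693/1010 -354/505; -354/505 624/505]

x' = [-879/505, 839/505]
P' = [693/1010 -354/505; -354/505 624/505]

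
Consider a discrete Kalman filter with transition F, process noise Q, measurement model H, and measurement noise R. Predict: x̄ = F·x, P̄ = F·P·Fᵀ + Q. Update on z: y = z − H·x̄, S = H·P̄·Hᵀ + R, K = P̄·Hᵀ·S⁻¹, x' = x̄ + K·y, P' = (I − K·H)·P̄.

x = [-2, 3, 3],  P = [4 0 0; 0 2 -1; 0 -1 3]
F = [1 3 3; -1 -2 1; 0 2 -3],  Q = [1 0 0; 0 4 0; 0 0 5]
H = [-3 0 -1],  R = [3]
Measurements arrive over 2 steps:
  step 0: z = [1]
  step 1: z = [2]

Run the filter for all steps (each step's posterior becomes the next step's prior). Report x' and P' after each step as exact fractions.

step 0: x' = [472/271, 1431/271, -1549/271], P' = [1616/271 2024/271 -4596/271; 2024/271 4864/271 -6183/271; -4596/271 -6183/271 13836/271]
step 1: x' = [-2103086/257763, -3302264/257763, 1939649/85921], P' = [22511729/257763 38351873/257763 -22440301/85921; 38351873/257763 67290437/257763 -38395150/85921; -22440301/85921 -38395150/85921 67363569/85921]

step 0: x̄ = F·x = [16, -1, -3]
step 0: P̄ = F·P·Fᵀ + Q = [32 -4 -12; -4 23 -25; -12 -25 52]
step 0: y = z − H·x̄ = [46]
step 0: S = H·P̄·Hᵀ + R = [271]
step 0: K = P̄·Hᵀ·S⁻¹ = [-84/271; 37/271; -16/271]
step 0: x' = x̄ + K·y = [472/271, 1431/271, -1549/271]
step 0: P' = (I − K·H)·P̄ = [1616/271 2024/271 -4596/271; 2024/271 4864/271 -6183/271; -4596/271 -6183/271 13836/271]
step 1: x̄ = F·x = [118/271, -4883/271, 7509/271]
step 1: P̄ = F·P·Fᵀ + Q = [43461/271 28329/271 -58955/271; 28329/271 78012/271 -128264/271; -58955/271 -128264/271 219531/271]
step 1: y = z − H·x̄ = [8405/271]
step 1: S = H·P̄·Hᵀ + R = [257763/271]
step 1: K = P̄·Hᵀ·S⁻¹ = [-71428/257763; 43277/257763; -14222/85921]
step 1: x' = x̄ + K·y = [-2103086/257763, -3302264/257763, 1939649/85921]
step 1: P' = (I − K·H)·P̄ = [22511729/257763 38351873/257763 -22440301/85921; 38351873/257763 67290437/257763 -38395150/85921; -22440301/85921 -38395150/85921 67363569/85921]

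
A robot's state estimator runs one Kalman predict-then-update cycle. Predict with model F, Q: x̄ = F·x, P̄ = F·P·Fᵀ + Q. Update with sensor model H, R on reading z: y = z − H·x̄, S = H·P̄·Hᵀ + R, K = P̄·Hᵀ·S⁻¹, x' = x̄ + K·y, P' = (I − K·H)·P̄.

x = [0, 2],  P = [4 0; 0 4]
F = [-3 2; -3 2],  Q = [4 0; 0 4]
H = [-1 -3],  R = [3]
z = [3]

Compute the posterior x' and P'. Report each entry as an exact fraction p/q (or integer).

x̄ = F·x = [4, 4]
P̄ = F·P·Fᵀ + Q = [56 52; 52 56]
y = z − H·x̄ = [19]
S = H·P̄·Hᵀ + R = [875]
K = P̄·Hᵀ·S⁻¹ = [-212/875; -44/175]
x' = x̄ + K·y = [-528/875, -136/175]
P' = (I − K·H)·P̄ = [4056/875 -228/175; -228/175 24/35]

x' = [-528/875, -136/175]
P' = [4056/875 -228/175; -228/175 24/35]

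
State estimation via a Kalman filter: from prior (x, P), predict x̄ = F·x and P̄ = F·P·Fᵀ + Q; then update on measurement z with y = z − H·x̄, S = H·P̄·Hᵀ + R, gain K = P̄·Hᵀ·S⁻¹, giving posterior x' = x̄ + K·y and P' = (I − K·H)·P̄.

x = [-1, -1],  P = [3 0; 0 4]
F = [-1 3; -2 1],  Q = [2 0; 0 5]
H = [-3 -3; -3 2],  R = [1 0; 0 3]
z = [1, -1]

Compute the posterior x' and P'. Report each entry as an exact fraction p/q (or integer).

x̄ = F·x = [-2, 1]
P̄ = F·P·Fᵀ + Q = [41 18; 18 21]
y = z − H·x̄ = [-2, -9]
S = H·P̄·Hᵀ + R = [883 297; 297 240]
K = P̄·Hᵀ·S⁻¹ = [-129/959 -188/959; -8172/41237 8051/41237]
x' = x̄ + K·y = [32/959, -346/959]
P' = (I − K·H)·P̄ = [130/959 -87/959; -87/959 6465/41237]

x' = [32/959, -346/959]
P' = [130/959 -87/959; -87/959 6465/41237]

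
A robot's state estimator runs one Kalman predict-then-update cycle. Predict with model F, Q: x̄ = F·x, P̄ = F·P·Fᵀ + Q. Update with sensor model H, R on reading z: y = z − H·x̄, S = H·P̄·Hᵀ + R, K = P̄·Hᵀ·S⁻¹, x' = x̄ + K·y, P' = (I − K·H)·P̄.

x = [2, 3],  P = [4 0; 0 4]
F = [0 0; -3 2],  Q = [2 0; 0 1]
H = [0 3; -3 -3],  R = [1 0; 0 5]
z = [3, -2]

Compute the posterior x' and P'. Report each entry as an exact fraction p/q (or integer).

x' = [-2850/11471, 11289/11471]
P' = [5734/11471 -954/11471; -954/11471 1219/11471]

x̄ = F·x = [0, 0]
P̄ = F·P·Fᵀ + Q = [2 0; 0 53]
y = z − H·x̄ = [3, -2]
S = H·P̄·Hᵀ + R = [478 -477; -477 500]
K = P̄·Hᵀ·S⁻¹ = [-2862/11471 -2868/11471; 3657/11471 -159/11471]
x' = x̄ + K·y = [-2850/11471, 11289/11471]
P' = (I − K·H)·P̄ = [5734/11471 -954/11471; -954/11471 1219/11471]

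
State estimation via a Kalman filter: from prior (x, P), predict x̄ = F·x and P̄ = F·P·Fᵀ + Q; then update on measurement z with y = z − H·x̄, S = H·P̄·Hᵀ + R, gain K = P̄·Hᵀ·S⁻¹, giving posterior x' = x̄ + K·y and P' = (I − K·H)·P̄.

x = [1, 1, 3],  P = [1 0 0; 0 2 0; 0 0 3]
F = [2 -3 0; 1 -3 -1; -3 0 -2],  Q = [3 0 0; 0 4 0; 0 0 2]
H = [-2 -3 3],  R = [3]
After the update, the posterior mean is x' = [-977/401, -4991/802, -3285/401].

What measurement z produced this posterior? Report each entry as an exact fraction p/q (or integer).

x̄ = F·x = [-1, -5, -9]
P̄ = F·P·Fᵀ + Q = [25 20 -6; 20 26 3; -6 3 23]
S = H·P̄·Hᵀ + R = [802]
K = P̄·Hᵀ·S⁻¹ = [-64/401; -109/802; 36/401]
x' − x̄ = [-576/401, -981/802, 324/401] = K·y
y = (KᵀK)⁻¹·Kᵀ·(x' − x̄) = [9]
z = y + H·x̄ = [9] + [-10] = [-1]

z = [-1]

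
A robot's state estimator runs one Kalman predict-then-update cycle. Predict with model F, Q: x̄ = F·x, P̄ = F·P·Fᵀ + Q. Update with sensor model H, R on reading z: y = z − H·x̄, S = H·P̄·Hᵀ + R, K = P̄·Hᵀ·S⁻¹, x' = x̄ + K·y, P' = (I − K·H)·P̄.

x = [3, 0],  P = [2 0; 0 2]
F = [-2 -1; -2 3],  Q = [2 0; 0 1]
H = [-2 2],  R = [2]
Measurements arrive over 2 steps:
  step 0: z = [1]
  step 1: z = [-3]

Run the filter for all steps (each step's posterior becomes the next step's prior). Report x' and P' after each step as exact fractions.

step 0: x̄ = F·x = [-6, -6]
step 0: P̄ = F·P·Fᵀ + Q = [12 2; 2 27]
step 0: y = z − H·x̄ = [1]
step 0: S = H·P̄·Hᵀ + R = [142]
step 0: K = P̄·Hᵀ·S⁻¹ = [-10/71; 25/71]
step 0: x' = x̄ + K·y = [-436/71, -401/71]
step 0: P' = (I − K·H)·P̄ = [652/71 642/71; 642/71 667/71]
step 1: x̄ = F·x = [1273/71, -331/71]
step 1: P̄ = F·P·Fᵀ + Q = [5985/71 -1961/71; -1961/71 978/71]
step 1: y = z − H·x̄ = [2995/71]
step 1: S = H·P̄·Hᵀ + R = [43682/71]
step 1: K = P̄·Hᵀ·S⁻¹ = [-7946/21841; 2939/21841]
step 1: x' = x̄ + K·y = [56413/21841, 22154/21841]
step 1: P' = (I − K·H)·P̄ = [62543/21841 54597/21841; 54597/21841 57536/21841]

step 0: x' = [-436/71, -401/71], P' = [652/71 642/71; 642/71 667/71]
step 1: x' = [56413/21841, 22154/21841], P' = [62543/21841 54597/21841; 54597/21841 57536/21841]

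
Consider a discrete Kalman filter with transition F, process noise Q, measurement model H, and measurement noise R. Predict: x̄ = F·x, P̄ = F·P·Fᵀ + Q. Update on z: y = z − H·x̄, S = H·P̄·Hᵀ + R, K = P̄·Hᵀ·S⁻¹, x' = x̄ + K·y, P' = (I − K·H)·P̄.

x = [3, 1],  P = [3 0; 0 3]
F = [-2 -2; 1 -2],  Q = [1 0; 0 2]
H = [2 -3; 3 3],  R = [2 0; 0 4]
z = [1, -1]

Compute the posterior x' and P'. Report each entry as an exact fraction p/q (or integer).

x̄ = F·x = [-8, 1]
P̄ = F·P·Fᵀ + Q = [25 6; 6 17]
y = z − H·x̄ = [20, 20]
S = H·P̄·Hᵀ + R = [183 -21; -21 490]
K = P̄·Hᵀ·S⁻¹ = [2519/12747 5897/29743; -841/4249 3936/29743]
x' = x̄ + K·y = [-7352/89229, -9277/29743]
P' = (I − K·H)·P̄ = [21206/89229 794/29743; 794/29743 4454/29743]

x' = [-7352/89229, -9277/29743]
P' = [21206/89229 794/29743; 794/29743 4454/29743]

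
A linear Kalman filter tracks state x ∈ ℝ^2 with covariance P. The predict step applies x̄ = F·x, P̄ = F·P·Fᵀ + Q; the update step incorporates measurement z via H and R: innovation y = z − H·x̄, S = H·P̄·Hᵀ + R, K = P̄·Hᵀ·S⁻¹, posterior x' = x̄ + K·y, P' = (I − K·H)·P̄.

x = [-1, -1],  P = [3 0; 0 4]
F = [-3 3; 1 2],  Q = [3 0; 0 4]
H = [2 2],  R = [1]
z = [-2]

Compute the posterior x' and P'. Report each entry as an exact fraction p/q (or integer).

x̄ = F·x = [0, -3]
P̄ = F·P·Fᵀ + Q = [66 15; 15 23]
y = z − H·x̄ = [4]
S = H·P̄·Hᵀ + R = [477]
K = P̄·Hᵀ·S⁻¹ = [18/53; 76/477]
x' = x̄ + K·y = [72/53, -1127/477]
P' = (I − K·H)·P̄ = [582/53 -573/53; -573/53 5195/477]

x' = [72/53, -1127/477]
P' = [582/53 -573/53; -573/53 5195/477]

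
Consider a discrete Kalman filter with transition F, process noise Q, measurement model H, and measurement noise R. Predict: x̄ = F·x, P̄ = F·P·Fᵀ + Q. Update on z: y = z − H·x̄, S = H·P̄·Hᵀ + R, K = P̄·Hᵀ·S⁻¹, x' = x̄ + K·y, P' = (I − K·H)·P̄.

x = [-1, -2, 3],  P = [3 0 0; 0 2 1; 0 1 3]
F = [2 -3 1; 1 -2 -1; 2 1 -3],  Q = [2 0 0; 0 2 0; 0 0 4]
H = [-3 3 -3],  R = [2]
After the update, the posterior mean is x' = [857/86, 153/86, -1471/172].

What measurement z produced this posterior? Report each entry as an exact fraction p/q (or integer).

x̄ = F·x = [7, 0, -13]
P̄ = F·P·Fᵀ + Q = [29 16 7; 16 20 16; 7 16 39]
S = H·P̄·Hᵀ + R = [344]
K = P̄·Hᵀ·S⁻¹ = [-15/86; -9/86; -45/172]
x' − x̄ = [255/86, 153/86, 765/172] = K·y
y = (KᵀK)⁻¹·Kᵀ·(x' − x̄) = [-17]
z = y + H·x̄ = [-17] + [18] = [1]

z = [1]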